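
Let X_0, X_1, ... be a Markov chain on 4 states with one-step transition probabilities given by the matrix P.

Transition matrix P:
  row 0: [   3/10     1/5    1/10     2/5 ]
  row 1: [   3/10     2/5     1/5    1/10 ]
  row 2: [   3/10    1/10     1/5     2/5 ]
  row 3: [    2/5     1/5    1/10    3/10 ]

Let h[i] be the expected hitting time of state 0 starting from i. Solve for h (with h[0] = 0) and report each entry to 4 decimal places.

h = [0.0000, 3.1321, 3.0189, 2.7547]

First-step conditioning: h[0] = 0; for i ≠ 0, h[i] = 1 + Σ_k P[i][k]·h[k].
  h[1] = 1 + 2/5·h[1] + 1/5·h[2] + 1/10·h[3]
  h[2] = 1 + 1/10·h[1] + 1/5·h[2] + 2/5·h[3]
  h[3] = 1 + 1/5·h[1] + 1/10·h[2] + 3/10·h[3]
Solving the 3×3 linear system over states ≠ 0 gives exactly h = [0, 166/53, 160/53, 146/53] (h[0] = 0 is the target).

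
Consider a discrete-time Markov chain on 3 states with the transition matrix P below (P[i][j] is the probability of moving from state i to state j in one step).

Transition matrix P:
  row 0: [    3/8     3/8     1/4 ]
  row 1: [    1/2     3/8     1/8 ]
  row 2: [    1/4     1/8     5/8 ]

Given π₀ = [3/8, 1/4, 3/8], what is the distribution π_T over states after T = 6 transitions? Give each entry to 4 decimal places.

t=0: π = [0.3750, 0.2500, 0.3750]
t=1: π = [0.3594, 0.2813, 0.3594]
t=2: π = [0.3652, 0.2852, 0.3496]
t=3: π = [0.3669, 0.2876, 0.3455]
t=4: π = [0.3678, 0.2886, 0.3436]
t=5: π = [0.3681, 0.2891, 0.3428]
t=6: π = [0.3683, 0.2893, 0.3424]

π = [0.3683, 0.2893, 0.3424]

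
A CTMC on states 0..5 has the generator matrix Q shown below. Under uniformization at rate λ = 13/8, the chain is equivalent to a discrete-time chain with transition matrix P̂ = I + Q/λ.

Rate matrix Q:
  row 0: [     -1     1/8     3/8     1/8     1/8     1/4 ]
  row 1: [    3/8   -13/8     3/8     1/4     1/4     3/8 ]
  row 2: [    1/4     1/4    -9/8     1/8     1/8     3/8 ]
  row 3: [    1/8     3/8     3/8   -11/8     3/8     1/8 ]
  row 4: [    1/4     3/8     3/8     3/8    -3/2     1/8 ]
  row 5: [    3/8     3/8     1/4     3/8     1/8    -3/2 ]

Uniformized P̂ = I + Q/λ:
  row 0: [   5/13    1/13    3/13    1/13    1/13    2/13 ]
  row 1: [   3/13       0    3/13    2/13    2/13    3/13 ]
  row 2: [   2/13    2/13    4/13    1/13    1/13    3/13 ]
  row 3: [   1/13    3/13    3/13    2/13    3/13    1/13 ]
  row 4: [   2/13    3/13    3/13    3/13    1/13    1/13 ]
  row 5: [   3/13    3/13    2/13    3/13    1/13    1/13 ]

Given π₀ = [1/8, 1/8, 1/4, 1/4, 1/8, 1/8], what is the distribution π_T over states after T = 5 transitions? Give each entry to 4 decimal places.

π = [0.2158, 0.1457, 0.2373, 0.1392, 0.1096, 0.1524]

t=0: π = [0.1250, 0.1250, 0.2500, 0.2500, 0.1250, 0.1250]
t=1: π = [0.1827, 0.1635, 0.2404, 0.1442, 0.1250, 0.1442]
t=2: π = [0.2086, 0.1464, 0.2382, 0.1420, 0.1117, 0.1531]
t=3: π = [0.2141, 0.1466, 0.2373, 0.1398, 0.1100, 0.1521]
t=4: π = [0.2155, 0.1458, 0.2373, 0.1393, 0.1097, 0.1525]
t=5: π = [0.2158, 0.1457, 0.2373, 0.1392, 0.1096, 0.1524]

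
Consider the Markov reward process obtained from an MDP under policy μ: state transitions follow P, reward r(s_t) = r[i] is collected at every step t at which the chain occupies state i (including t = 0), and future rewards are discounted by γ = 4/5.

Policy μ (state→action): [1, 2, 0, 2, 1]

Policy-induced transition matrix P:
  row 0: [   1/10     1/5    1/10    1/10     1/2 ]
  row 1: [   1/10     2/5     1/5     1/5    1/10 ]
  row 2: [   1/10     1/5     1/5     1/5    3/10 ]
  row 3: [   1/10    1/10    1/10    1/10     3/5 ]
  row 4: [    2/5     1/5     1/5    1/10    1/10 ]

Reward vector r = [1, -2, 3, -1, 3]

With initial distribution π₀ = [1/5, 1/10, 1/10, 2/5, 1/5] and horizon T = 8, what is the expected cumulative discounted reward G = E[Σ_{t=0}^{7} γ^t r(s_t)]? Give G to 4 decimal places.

t=0: π = [0.2000, 0.1000, 0.1000, 0.4000, 0.2000], E[r] = 0.5000, γ^t·E[r] = 0.500000, running G = 0.500000
t=1: π = [0.1600, 0.1800, 0.1400, 0.1200, 0.4000], E[r] = 1.3000, γ^t·E[r] = 1.040000, running G = 1.540000
t=2: π = [0.2200, 0.2240, 0.1720, 0.1320, 0.2520], E[r] = 0.9120, γ^t·E[r] = 0.583680, running G = 2.123680
t=3: π = [0.1756, 0.2316, 0.1648, 0.1396, 0.2884], E[r] = 0.9324, γ^t·E[r] = 0.477389, running G = 2.601069
t=4: π = [0.1865, 0.2324, 0.1685, 0.1396, 0.2730], E[r] = 0.9066, γ^t·E[r] = 0.371343, running G = 2.972412
t=5: π = [0.1819, 0.2325, 0.1674, 0.1401, 0.2781], E[r] = 0.9133, γ^t·E[r] = 0.299278, running G = 3.271690
t=6: π = [0.1834, 0.2325, 0.1678, 0.1400, 0.2763], E[r] = 0.9107, γ^t·E[r] = 0.238735, running G = 3.510425
t=7: π = [0.1829, 0.2325, 0.1677, 0.1400, 0.2769], E[r] = 0.9116, γ^t·E[r] = 0.191180, running G = 3.701605

G = 3.7016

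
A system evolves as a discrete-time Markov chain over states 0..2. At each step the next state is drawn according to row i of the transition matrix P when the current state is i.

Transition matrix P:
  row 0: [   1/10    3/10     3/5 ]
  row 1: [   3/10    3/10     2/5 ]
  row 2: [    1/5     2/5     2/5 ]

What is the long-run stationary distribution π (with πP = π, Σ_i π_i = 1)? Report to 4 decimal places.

Balance equations π_j = Σ_i π_i·P[i][j]:
  π_0 = 1/10·π_0 + 3/10·π_1 + 1/5·π_2
  π_1 = 3/10·π_0 + 3/10·π_1 + 2/5·π_2
  normalize: π_0 + π_1 + π_2 = 1
Solving the linear system gives exactly π = [13/61, 21/61, 27/61].

π = [0.2131, 0.3443, 0.4426]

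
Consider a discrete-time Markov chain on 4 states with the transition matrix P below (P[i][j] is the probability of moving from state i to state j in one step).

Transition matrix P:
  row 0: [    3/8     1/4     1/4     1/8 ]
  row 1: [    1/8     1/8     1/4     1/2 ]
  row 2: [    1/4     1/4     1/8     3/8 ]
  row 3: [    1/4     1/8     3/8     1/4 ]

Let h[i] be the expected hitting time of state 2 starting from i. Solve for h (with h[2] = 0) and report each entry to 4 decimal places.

First-step conditioning: h[2] = 0; for i ≠ 2, h[i] = 1 + Σ_k P[i][k]·h[k].
  h[0] = 1 + 3/8·h[0] + 1/4·h[1] + 1/8·h[3]
  h[1] = 1 + 1/8·h[0] + 1/8·h[1] + 1/2·h[3]
  h[3] = 1 + 1/4·h[0] + 1/8·h[1] + 1/4·h[3]
Solving the 3×3 linear system over states ≠ 2 gives exactly h = [176/49, 24/7, 0, 152/49] (h[2] = 0 is the target).

h = [3.5918, 3.4286, 0.0000, 3.1020]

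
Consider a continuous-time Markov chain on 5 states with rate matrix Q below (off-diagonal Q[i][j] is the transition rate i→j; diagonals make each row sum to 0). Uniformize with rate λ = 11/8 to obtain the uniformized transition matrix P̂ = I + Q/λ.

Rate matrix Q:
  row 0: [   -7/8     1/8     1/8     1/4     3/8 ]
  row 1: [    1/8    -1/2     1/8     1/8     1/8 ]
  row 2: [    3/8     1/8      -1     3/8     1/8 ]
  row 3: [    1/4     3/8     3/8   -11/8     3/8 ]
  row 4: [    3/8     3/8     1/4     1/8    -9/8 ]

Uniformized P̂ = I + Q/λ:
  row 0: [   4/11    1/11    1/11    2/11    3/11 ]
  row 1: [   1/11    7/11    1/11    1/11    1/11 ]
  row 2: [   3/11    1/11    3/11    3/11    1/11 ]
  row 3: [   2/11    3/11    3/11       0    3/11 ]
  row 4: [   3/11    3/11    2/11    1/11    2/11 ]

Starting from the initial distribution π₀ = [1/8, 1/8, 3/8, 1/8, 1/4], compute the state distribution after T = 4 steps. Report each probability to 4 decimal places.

t=0: π = [0.1250, 0.1250, 0.3750, 0.1250, 0.2500]
t=1: π = [0.2500, 0.2273, 0.2045, 0.1591, 0.1591]
t=2: π = [0.2397, 0.2727, 0.1715, 0.1364, 0.1798]
t=3: π = [0.2325, 0.2971, 0.1632, 0.1315, 0.1756]
t=4: π = [0.2279, 0.3088, 0.1605, 0.1298, 0.1731]

π = [0.2279, 0.3088, 0.1605, 0.1298, 0.1731]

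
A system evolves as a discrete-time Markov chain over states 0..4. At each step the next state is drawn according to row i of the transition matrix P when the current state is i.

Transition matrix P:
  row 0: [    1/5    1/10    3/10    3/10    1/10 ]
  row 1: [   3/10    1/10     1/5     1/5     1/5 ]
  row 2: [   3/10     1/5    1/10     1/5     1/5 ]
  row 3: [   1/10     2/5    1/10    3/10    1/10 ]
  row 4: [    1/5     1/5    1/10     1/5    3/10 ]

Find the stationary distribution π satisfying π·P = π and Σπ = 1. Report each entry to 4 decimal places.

Balance equations π_j = Σ_i π_i·P[i][j]:
  π_0 = 1/5·π_0 + 3/10·π_1 + 3/10·π_2 + 1/10·π_3 + 1/5·π_4
  π_1 = 1/10·π_0 + 1/10·π_1 + 1/5·π_2 + 2/5·π_3 + 1/5·π_4
  π_2 = 3/10·π_0 + 1/5·π_1 + 1/10·π_2 + 1/10·π_3 + 1/10·π_4
  π_3 = 3/10·π_0 + 1/5·π_1 + 1/5·π_2 + 3/10·π_3 + 1/5·π_4
  normalize: π_0 + π_1 + π_2 + π_3 + π_4 = 1
Solving the linear system gives exactly π = [191/899, 2049/9889, 1614/9889, 221/899, 154/899].

π = [0.2125, 0.2072, 0.1632, 0.2458, 0.1713]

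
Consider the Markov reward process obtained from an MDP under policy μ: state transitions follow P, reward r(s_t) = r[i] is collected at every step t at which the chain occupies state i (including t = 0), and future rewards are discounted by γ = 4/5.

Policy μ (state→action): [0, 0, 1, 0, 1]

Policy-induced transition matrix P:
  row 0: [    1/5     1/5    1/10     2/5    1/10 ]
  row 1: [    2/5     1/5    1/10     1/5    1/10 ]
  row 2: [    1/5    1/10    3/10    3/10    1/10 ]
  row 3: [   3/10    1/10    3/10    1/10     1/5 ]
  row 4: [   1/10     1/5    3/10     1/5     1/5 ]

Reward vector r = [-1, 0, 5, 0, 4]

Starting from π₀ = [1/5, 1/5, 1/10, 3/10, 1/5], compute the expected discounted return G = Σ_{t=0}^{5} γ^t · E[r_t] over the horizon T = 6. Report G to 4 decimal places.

G = 4.9257

t=0: π = [0.2000, 0.2000, 0.1000, 0.3000, 0.2000], E[r] = 1.1000, γ^t·E[r] = 1.100000, running G = 1.100000
t=1: π = [0.2500, 0.1600, 0.2200, 0.2200, 0.1500], E[r] = 1.4500, γ^t·E[r] = 1.160000, running G = 2.260000
t=2: π = [0.2390, 0.1560, 0.2180, 0.2500, 0.1370], E[r] = 1.3990, γ^t·E[r] = 0.895360, running G = 3.155360
t=3: π = [0.2425, 0.1532, 0.2210, 0.2446, 0.1387], E[r] = 1.4173, γ^t·E[r] = 0.725658, running G = 3.881018
t=4: π = [0.2412, 0.1534, 0.2209, 0.2461, 0.1383], E[r] = 1.4164, γ^t·E[r] = 0.580153, running G = 4.461171
t=5: π = [0.2415, 0.1533, 0.2211, 0.2457, 0.1384], E[r] = 1.4176, γ^t·E[r] = 0.464535, running G = 4.925706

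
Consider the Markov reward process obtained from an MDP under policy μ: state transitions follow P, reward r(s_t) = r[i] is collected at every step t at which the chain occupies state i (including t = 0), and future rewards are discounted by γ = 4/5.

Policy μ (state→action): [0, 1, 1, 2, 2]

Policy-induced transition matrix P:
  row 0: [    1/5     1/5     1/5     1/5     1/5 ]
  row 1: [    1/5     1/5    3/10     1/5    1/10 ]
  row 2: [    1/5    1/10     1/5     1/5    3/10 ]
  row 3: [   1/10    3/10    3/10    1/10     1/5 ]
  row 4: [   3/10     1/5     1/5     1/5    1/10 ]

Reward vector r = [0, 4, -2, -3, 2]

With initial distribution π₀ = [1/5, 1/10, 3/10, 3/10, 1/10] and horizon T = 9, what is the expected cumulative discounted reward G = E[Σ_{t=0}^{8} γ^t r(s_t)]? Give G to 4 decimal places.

G = -0.3989

t=0: π = [0.2000, 0.1000, 0.3000, 0.3000, 0.1000], E[r] = -0.9000, γ^t·E[r] = -0.900000, running G = -0.900000
t=1: π = [0.1800, 0.2000, 0.2400, 0.1700, 0.2100], E[r] = 0.2300, γ^t·E[r] = 0.184000, running G = -0.716000
t=2: π = [0.2040, 0.1930, 0.2370, 0.1830, 0.1830], E[r] = 0.1150, γ^t·E[r] = 0.073600, running G = -0.642400
t=3: π = [0.2000, 0.1946, 0.2376, 0.1817, 0.1861], E[r] = 0.1303, γ^t·E[r] = 0.066714, running G = -0.575686
t=4: π = [0.2004, 0.1944, 0.2376, 0.1818, 0.1857], E[r] = 0.1283, γ^t·E[r] = 0.052539, running G = -0.523147
t=5: π = [0.2004, 0.1944, 0.2376, 0.1818, 0.1858], E[r] = 0.1285, γ^t·E[r] = 0.042103, running G = -0.481044
t=6: π = [0.2004, 0.1944, 0.2376, 0.1818, 0.1857], E[r] = 0.1285, γ^t·E[r] = 0.033676, running G = -0.447368
t=7: π = [0.2004, 0.1944, 0.2376, 0.1818, 0.1857], E[r] = 0.1285, γ^t·E[r] = 0.026942, running G = -0.420426
t=8: π = [0.2004, 0.1944, 0.2376, 0.1818, 0.1857], E[r] = 0.1285, γ^t·E[r] = 0.021553, running G = -0.398873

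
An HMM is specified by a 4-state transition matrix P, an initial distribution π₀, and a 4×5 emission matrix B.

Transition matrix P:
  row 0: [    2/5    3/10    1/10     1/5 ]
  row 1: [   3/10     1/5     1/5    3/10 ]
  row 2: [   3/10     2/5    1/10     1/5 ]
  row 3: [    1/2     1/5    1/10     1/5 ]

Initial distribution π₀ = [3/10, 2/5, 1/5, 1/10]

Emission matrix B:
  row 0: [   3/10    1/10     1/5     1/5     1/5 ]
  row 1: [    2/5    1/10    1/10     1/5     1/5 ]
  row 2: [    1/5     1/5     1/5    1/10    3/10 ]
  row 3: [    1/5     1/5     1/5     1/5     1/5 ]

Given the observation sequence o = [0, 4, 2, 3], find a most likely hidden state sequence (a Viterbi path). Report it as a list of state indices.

path = [1, 3, 0, 0]

t=0: δ = [9.000e-02, 1.600e-01, 4.000e-02, 2.000e-02]  (obs o_0=0)
t=1: δ = [9.600e-03, 6.400e-03, 9.600e-03, 9.600e-03]  ψ = [1, 1, 1, 1]  (obs o_1=4)
t=2: δ = [9.600e-04, 3.840e-04, 2.560e-04, 3.840e-04]  ψ = [3, 2, 1, 0]  (obs o_2=2)
t=3: δ = [7.680e-05, 5.760e-05, 9.600e-06, 3.840e-05]  ψ = [0, 0, 0, 0]  (obs o_3=3)
backtrack: best end state = 0; path = [1, 3, 0, 0]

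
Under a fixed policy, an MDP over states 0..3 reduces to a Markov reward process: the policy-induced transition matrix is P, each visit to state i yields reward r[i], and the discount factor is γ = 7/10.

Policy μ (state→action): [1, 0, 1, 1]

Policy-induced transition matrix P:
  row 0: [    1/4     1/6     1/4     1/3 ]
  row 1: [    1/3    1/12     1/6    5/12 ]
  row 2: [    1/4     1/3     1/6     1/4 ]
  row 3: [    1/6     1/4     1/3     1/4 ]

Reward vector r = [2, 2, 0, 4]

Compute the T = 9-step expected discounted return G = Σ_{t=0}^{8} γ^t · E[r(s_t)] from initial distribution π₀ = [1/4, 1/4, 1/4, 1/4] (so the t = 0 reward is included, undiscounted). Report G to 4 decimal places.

G = 6.7162

t=0: π = [0.2500, 0.2500, 0.2500, 0.2500], E[r] = 2.0000, γ^t·E[r] = 2.000000, running G = 2.000000
t=1: π = [0.2500, 0.2083, 0.2292, 0.3125], E[r] = 2.1667, γ^t·E[r] = 1.516667, running G = 3.516667
t=2: π = [0.2413, 0.2135, 0.2396, 0.3056], E[r] = 2.1319, γ^t·E[r] = 1.044653, running G = 4.561319
t=3: π = [0.2423, 0.2143, 0.2377, 0.3057], E[r] = 2.1360, γ^t·E[r] = 0.732646, running G = 5.293966
t=4: π = [0.2424, 0.2139, 0.2378, 0.3059], E[r] = 2.1362, γ^t·E[r] = 0.512899, running G = 5.806865
t=5: π = [0.2423, 0.2140, 0.2378, 0.3058], E[r] = 2.1360, γ^t·E[r] = 0.358997, running G = 6.165862
t=6: π = [0.2423, 0.2140, 0.2378, 0.3059], E[r] = 2.1360, γ^t·E[r] = 0.251303, running G = 6.417165
t=7: π = [0.2423, 0.2140, 0.2378, 0.3059], E[r] = 2.1360, γ^t·E[r] = 0.175912, running G = 6.593077
t=8: π = [0.2423, 0.2140, 0.2378, 0.3059], E[r] = 2.1360, γ^t·E[r] = 0.123138, running G = 6.716215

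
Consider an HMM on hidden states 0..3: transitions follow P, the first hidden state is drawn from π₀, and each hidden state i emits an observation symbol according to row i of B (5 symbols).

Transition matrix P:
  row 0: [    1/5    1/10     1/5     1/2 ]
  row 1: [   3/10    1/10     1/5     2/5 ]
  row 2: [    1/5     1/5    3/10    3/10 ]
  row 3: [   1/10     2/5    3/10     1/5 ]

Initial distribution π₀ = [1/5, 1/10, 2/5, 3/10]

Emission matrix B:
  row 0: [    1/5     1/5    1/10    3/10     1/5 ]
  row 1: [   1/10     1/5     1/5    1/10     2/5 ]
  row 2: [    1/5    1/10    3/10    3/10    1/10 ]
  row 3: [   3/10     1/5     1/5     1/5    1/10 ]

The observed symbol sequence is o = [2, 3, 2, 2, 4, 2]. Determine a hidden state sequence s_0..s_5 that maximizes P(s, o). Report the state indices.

t=0: δ = [2.000e-02, 2.000e-02, 1.200e-01, 6.000e-02]  (obs o_0=2)
t=1: δ = [7.200e-03, 2.400e-03, 1.080e-02, 7.200e-03]  ψ = [2, 2, 2, 2]  (obs o_1=3)
t=2: δ = [2.160e-04, 5.760e-04, 9.720e-04, 7.200e-04]  ψ = [2, 3, 2, 0]  (obs o_2=2)
t=3: δ = [1.944e-05, 5.760e-05, 8.748e-05, 5.832e-05]  ψ = [2, 3, 2, 2]  (obs o_3=2)
t=4: δ = [3.499e-06, 9.331e-06, 2.624e-06, 2.624e-06]  ψ = [2, 3, 2, 2]  (obs o_4=4)
t=5: δ = [2.799e-07, 2.100e-07, 5.599e-07, 7.465e-07]  ψ = [1, 3, 1, 1]  (obs o_5=2)
backtrack: best end state = 3; path = [2, 2, 2, 3, 1, 3]

path = [2, 2, 2, 3, 1, 3]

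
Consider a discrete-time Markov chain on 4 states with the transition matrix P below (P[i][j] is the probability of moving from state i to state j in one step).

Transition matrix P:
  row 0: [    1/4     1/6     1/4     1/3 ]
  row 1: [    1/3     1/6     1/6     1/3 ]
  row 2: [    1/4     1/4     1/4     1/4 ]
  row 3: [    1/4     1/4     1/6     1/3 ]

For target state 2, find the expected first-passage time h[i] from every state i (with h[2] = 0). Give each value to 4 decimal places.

First-step conditioning: h[2] = 0; for i ≠ 2, h[i] = 1 + Σ_k P[i][k]·h[k].
  h[0] = 1 + 1/4·h[0] + 1/6·h[1] + 1/3·h[3]
  h[1] = 1 + 1/3·h[0] + 1/6·h[1] + 1/3·h[3]
  h[3] = 1 + 1/4·h[0] + 1/4·h[1] + 1/3·h[3]
Solving the 3×3 linear system over states ≠ 2 gives exactly h = [432/89, 468/89, 0, 471/89] (h[2] = 0 is the target).

h = [4.8539, 5.2584, 0.0000, 5.2921]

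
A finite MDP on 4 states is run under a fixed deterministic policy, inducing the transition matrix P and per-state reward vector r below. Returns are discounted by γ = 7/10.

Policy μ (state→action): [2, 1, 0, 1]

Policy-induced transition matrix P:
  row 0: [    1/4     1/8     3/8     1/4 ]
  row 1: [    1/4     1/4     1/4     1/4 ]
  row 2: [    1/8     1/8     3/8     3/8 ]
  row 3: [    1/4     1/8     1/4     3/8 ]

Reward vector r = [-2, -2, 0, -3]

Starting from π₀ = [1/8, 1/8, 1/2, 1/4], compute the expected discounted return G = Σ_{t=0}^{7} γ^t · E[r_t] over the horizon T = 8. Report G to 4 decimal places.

t=0: π = [0.1250, 0.1250, 0.5000, 0.2500], E[r] = -1.2500, γ^t·E[r] = -1.250000, running G = -1.250000
t=1: π = [0.1875, 0.1406, 0.3281, 0.3438], E[r] = -1.6875, γ^t·E[r] = -1.181250, running G = -2.431250
t=2: π = [0.2090, 0.1426, 0.3145, 0.3340], E[r] = -1.7051, γ^t·E[r] = -0.835488, running G = -3.266738
t=3: π = [0.2107, 0.1428, 0.3154, 0.3311], E[r] = -1.7002, γ^t·E[r] = -0.583167, running G = -3.849905
t=4: π = [0.2106, 0.1429, 0.3158, 0.3308], E[r] = -1.6993, γ^t·E[r] = -0.407997, running G = -4.257902
t=5: π = [0.2105, 0.1429, 0.3158, 0.3308], E[r] = -1.6992, γ^t·E[r] = -0.285591, running G = -4.543493
t=6: π = [0.2105, 0.1429, 0.3158, 0.3308], E[r] = -1.6992, γ^t·E[r] = -0.199915, running G = -4.743408
t=7: π = [0.2105, 0.1429, 0.3158, 0.3308], E[r] = -1.6992, γ^t·E[r] = -0.139940, running G = -4.883348

G = -4.8833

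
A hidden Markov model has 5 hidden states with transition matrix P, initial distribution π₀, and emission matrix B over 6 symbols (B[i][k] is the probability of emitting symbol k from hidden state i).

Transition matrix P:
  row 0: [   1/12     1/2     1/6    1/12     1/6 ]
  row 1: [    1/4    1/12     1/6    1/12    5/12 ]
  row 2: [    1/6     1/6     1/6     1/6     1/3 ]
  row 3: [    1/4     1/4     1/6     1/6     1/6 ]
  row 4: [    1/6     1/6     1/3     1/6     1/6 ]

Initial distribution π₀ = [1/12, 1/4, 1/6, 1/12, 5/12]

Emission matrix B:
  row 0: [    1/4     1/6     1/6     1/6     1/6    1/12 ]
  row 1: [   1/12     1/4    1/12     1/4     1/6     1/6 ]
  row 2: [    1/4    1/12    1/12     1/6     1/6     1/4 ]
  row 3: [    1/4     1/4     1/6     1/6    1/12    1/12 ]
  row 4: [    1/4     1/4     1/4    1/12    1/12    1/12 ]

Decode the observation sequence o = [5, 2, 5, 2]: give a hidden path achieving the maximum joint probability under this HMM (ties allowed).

t=0: δ = [6.944e-03, 4.167e-02, 4.167e-02, 6.944e-03, 3.472e-02]  (obs o_0=5)
t=1: δ = [1.736e-03, 5.787e-04, 9.645e-04, 1.157e-03, 4.340e-03]  ψ = [1, 2, 4, 2, 1]  (obs o_1=2)
t=2: δ = [6.028e-05, 1.447e-04, 3.617e-04, 6.028e-05, 6.028e-05]  ψ = [4, 0, 4, 4, 4]  (obs o_2=5)
t=3: δ = [1.005e-05, 5.023e-06, 5.023e-06, 1.005e-05, 3.014e-05]  ψ = [2, 2, 2, 2, 2]  (obs o_3=2)
backtrack: best end state = 4; path = [1, 4, 2, 4]

path = [1, 4, 2, 4]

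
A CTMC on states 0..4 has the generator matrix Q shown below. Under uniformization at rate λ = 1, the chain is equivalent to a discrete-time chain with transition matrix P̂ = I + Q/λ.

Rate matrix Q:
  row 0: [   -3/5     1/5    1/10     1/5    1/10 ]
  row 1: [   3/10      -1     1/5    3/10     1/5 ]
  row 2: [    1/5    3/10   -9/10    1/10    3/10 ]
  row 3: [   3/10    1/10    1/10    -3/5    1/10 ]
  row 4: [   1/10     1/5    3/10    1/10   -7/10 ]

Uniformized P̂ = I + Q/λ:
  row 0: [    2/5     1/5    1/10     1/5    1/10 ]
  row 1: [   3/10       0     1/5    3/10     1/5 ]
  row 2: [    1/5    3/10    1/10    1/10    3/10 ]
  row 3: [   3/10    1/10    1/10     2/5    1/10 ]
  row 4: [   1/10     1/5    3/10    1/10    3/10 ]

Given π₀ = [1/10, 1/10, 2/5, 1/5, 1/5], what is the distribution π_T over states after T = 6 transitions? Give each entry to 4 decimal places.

t=0: π = [0.1000, 0.1000, 0.4000, 0.2000, 0.2000]
t=1: π = [0.2300, 0.2000, 0.1500, 0.1900, 0.2300]
t=2: π = [0.2620, 0.1560, 0.1660, 0.2200, 0.1960]
t=3: π = [0.2704, 0.1634, 0.1548, 0.2234, 0.1880]
t=4: π = [0.2740, 0.1605, 0.1539, 0.2267, 0.1849]
t=5: π = [0.2750, 0.1606, 0.1530, 0.2275, 0.1838]
t=6: π = [0.2754, 0.1604, 0.1528, 0.2279, 0.1834]

π = [0.2754, 0.1604, 0.1528, 0.2279, 0.1834]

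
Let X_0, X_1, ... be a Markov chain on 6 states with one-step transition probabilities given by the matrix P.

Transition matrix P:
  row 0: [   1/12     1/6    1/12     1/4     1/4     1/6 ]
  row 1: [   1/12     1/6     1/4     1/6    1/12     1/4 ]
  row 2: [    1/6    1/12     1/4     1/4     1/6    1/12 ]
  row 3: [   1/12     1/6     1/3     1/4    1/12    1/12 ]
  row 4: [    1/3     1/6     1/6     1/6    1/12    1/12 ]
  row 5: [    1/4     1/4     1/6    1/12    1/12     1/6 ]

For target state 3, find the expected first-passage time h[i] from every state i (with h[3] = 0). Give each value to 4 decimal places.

h = [5.0636, 5.4795, 4.9111, 0.0000, 5.3560, 5.8807]

First-step conditioning: h[3] = 0; for i ≠ 3, h[i] = 1 + Σ_k P[i][k]·h[k].
  h[0] = 1 + 1/12·h[0] + 1/6·h[1] + 1/12·h[2] + 1/4·h[4] + 1/6·h[5]
  h[1] = 1 + 1/12·h[0] + 1/6·h[1] + 1/4·h[2] + 1/12·h[4] + 1/4·h[5]
  h[2] = 1 + 1/6·h[0] + 1/12·h[1] + 1/4·h[2] + 1/6·h[4] + 1/12·h[5]
  h[4] = 1 + 1/3·h[0] + 1/6·h[1] + 1/6·h[2] + 1/12·h[4] + 1/12·h[5]
  h[5] = 1 + 1/4·h[0] + 1/4·h[1] + 1/6·h[2] + 1/12·h[4] + 1/6·h[5]
Solving the 5×5 linear system over states ≠ 3 gives exactly h = [20381/4025, 4411/805, 19767/4025, 0, 21558/4025, 4734/805] (h[3] = 0 is the target).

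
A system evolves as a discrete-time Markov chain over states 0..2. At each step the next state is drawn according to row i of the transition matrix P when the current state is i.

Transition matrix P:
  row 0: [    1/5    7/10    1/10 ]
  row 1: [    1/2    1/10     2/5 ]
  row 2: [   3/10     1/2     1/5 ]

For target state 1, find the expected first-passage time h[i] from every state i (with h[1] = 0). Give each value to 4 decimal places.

h = [1.4754, 0.0000, 1.8033]

First-step conditioning: h[1] = 0; for i ≠ 1, h[i] = 1 + Σ_k P[i][k]·h[k].
  h[0] = 1 + 1/5·h[0] + 1/10·h[2]
  h[2] = 1 + 3/10·h[0] + 1/5·h[2]
Solving the 2×2 linear system over states ≠ 1 gives exactly h = [90/61, 0, 110/61] (h[1] = 0 is the target).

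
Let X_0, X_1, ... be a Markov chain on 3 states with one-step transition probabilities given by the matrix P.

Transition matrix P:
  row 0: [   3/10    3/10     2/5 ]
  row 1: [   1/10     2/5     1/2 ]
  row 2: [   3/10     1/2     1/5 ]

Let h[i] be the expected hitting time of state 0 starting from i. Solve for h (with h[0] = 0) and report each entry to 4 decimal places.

First-step conditioning: h[0] = 0; for i ≠ 0, h[i] = 1 + Σ_k P[i][k]·h[k].
  h[1] = 1 + 2/5·h[1] + 1/2·h[2]
  h[2] = 1 + 1/2·h[1] + 1/5·h[2]
Solving the 2×2 linear system over states ≠ 0 gives exactly h = [0, 130/23, 110/23] (h[0] = 0 is the target).

h = [0.0000, 5.6522, 4.7826]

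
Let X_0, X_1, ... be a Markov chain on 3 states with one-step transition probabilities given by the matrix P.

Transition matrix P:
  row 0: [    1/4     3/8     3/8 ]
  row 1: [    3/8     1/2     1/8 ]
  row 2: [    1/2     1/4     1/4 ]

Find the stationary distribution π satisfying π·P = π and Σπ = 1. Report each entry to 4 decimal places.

Balance equations π_j = Σ_i π_i·P[i][j]:
  π_0 = 1/4·π_0 + 3/8·π_1 + 1/2·π_2
  π_1 = 3/8·π_0 + 1/2·π_1 + 1/4·π_2
  normalize: π_0 + π_1 + π_2 = 1
Solving the linear system gives exactly π = [22/61, 24/61, 15/61].

π = [0.3607, 0.3934, 0.2459]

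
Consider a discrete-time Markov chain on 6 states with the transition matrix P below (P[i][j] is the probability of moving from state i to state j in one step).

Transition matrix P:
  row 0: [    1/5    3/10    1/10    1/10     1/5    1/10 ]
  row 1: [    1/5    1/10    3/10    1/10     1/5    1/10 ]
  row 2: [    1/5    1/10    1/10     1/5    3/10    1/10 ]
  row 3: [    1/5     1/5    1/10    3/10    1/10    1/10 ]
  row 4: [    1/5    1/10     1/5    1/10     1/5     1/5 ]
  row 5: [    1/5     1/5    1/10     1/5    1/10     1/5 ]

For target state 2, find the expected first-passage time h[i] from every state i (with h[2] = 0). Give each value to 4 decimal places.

First-step conditioning: h[2] = 0; for i ≠ 2, h[i] = 1 + Σ_k P[i][k]·h[k].
  h[0] = 1 + 1/5·h[0] + 3/10·h[1] + 1/10·h[3] + 1/5·h[4] + 1/10·h[5]
  h[1] = 1 + 1/5·h[0] + 1/10·h[1] + 1/10·h[3] + 1/5·h[4] + 1/10·h[5]
  h[3] = 1 + 1/5·h[0] + 1/5·h[1] + 3/10·h[3] + 1/10·h[4] + 1/10·h[5]
  h[4] = 1 + 1/5·h[0] + 1/10·h[1] + 1/10·h[3] + 1/5·h[4] + 1/5·h[5]
  h[5] = 1 + 1/5·h[0] + 1/5·h[1] + 1/5·h[3] + 1/10·h[4] + 1/5·h[5]
Solving the 5×5 linear system over states ≠ 2 gives exactly h = [4860/763, 4050/763, 0, 5000/763, 650/109, 5000/763] (h[2] = 0 is the target).

h = [6.3696, 5.3080, 0.0000, 6.5531, 5.9633, 6.5531]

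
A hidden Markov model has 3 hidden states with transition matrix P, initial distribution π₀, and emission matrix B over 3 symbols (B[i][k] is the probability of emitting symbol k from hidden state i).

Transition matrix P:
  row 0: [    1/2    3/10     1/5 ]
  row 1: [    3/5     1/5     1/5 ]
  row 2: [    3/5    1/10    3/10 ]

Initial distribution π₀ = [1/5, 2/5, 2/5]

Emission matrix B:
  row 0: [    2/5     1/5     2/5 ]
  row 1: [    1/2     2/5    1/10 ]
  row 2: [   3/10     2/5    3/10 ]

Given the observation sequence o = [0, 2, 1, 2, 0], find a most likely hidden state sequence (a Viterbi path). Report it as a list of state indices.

path = [1, 0, 1, 0, 0]

t=0: δ = [8.000e-02, 2.000e-01, 1.200e-01]  (obs o_0=0)
t=1: δ = [4.800e-02, 4.000e-03, 1.200e-02]  ψ = [1, 1, 1]  (obs o_1=2)
t=2: δ = [4.800e-03, 5.760e-03, 3.840e-03]  ψ = [0, 0, 0]  (obs o_2=1)
t=3: δ = [1.382e-03, 1.440e-04, 3.456e-04]  ψ = [1, 0, 1]  (obs o_3=2)
t=4: δ = [2.765e-04, 2.074e-04, 8.294e-05]  ψ = [0, 0, 0]  (obs o_4=0)
backtrack: best end state = 0; path = [1, 0, 1, 0, 0]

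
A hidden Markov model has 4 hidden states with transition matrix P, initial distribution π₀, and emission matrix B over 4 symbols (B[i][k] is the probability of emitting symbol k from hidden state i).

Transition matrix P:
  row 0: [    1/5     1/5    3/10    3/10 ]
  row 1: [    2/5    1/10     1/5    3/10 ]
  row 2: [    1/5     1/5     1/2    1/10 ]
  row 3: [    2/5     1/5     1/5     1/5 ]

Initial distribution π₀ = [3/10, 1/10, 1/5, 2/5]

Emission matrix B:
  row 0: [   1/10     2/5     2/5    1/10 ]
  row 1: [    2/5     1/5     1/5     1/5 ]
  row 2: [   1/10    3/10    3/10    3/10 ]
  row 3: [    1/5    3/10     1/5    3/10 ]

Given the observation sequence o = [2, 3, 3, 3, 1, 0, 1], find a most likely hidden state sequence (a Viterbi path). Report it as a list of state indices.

path = [0, 2, 2, 2, 2, 1, 0]

t=0: δ = [1.200e-01, 2.000e-02, 6.000e-02, 8.000e-02]  (obs o_0=2)
t=1: δ = [3.200e-03, 4.800e-03, 1.080e-02, 1.080e-02]  ψ = [3, 0, 0, 0]  (obs o_1=3)
t=2: δ = [4.320e-04, 4.320e-04, 1.620e-03, 6.480e-04]  ψ = [3, 2, 2, 3]  (obs o_2=3)
t=3: δ = [3.240e-05, 6.480e-05, 2.430e-04, 4.860e-05]  ψ = [2, 2, 2, 2]  (obs o_3=3)
t=4: δ = [1.944e-05, 9.720e-06, 3.645e-05, 7.290e-06]  ψ = [2, 2, 2, 2]  (obs o_4=1)
t=5: δ = [7.290e-07, 2.916e-06, 1.822e-06, 1.166e-06]  ψ = [2, 2, 2, 0]  (obs o_5=0)
t=6: δ = [4.666e-07, 7.290e-08, 2.734e-07, 2.624e-07]  ψ = [1, 2, 2, 1]  (obs o_6=1)
backtrack: best end state = 0; path = [0, 2, 2, 2, 2, 1, 0]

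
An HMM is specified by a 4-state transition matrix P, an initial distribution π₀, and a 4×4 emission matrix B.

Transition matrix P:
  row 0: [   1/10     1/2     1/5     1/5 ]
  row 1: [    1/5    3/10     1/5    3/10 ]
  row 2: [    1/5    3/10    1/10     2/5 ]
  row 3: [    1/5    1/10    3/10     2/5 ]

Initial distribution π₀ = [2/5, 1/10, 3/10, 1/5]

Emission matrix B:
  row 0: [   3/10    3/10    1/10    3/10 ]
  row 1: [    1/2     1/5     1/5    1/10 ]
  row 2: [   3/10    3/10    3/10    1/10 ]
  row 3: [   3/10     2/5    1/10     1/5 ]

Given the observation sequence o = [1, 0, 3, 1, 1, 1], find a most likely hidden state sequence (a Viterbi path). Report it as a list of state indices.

t=0: δ = [1.200e-01, 2.000e-02, 9.000e-02, 8.000e-02]  (obs o_0=1)
t=1: δ = [5.400e-03, 3.000e-02, 7.200e-03, 1.080e-02]  ψ = [2, 0, 0, 2]  (obs o_1=0)
t=2: δ = [1.800e-03, 9.000e-04, 6.000e-04, 1.800e-03]  ψ = [1, 1, 1, 1]  (obs o_2=3)
t=3: δ = [1.080e-04, 1.800e-04, 1.620e-04, 2.880e-04]  ψ = [3, 0, 3, 3]  (obs o_3=1)
t=4: δ = [1.728e-05, 1.080e-05, 2.592e-05, 4.608e-05]  ψ = [3, 0, 3, 3]  (obs o_4=1)
t=5: δ = [2.765e-06, 1.728e-06, 4.147e-06, 7.373e-06]  ψ = [3, 0, 3, 3]  (obs o_5=1)
backtrack: best end state = 3; path = [0, 1, 3, 3, 3, 3]

path = [0, 1, 3, 3, 3, 3]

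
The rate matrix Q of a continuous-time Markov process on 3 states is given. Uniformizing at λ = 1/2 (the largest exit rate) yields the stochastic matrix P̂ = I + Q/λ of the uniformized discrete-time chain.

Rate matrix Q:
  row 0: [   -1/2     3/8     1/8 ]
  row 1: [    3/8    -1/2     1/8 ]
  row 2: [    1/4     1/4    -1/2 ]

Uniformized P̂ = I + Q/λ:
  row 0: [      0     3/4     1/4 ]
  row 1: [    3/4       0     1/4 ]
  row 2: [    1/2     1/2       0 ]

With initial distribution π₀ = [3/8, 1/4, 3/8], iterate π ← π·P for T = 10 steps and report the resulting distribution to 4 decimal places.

t=0: π = [0.3750, 0.2500, 0.3750]
t=1: π = [0.3750, 0.4688, 0.1563]
t=2: π = [0.4297, 0.3594, 0.2109]
t=3: π = [0.3750, 0.4277, 0.1973]
t=4: π = [0.4194, 0.3799, 0.2007]
t=5: π = [0.3853, 0.4149, 0.1998]
t=6: π = [0.4111, 0.3889, 0.2000]
t=7: π = [0.3917, 0.4083, 0.2000]
t=8: π = [0.4063, 0.3937, 0.2000]
t=9: π = [0.3953, 0.4047, 0.2000]
t=10: π = [0.4035, 0.3965, 0.2000]

π = [0.4035, 0.3965, 0.2000]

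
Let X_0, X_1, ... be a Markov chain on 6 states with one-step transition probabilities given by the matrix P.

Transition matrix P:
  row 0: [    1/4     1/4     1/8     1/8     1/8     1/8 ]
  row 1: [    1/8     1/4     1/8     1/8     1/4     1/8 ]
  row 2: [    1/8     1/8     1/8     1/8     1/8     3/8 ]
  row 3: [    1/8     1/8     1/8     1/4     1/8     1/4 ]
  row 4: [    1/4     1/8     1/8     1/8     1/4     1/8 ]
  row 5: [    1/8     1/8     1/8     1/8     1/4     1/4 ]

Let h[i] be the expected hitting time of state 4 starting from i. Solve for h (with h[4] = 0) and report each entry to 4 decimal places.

First-step conditioning: h[4] = 0; for i ≠ 4, h[i] = 1 + Σ_k P[i][k]·h[k].
  h[0] = 1 + 1/4·h[0] + 1/4·h[1] + 1/8·h[2] + 1/8·h[3] + 1/8·h[5]
  h[1] = 1 + 1/8·h[0] + 1/4·h[1] + 1/8·h[2] + 1/8·h[3] + 1/8·h[5]
  h[2] = 1 + 1/8·h[0] + 1/8·h[1] + 1/8·h[2] + 1/8·h[3] + 3/8·h[5]
  h[3] = 1 + 1/8·h[0] + 1/8·h[1] + 1/8·h[2] + 1/4·h[3] + 1/4·h[5]
  h[5] = 1 + 1/8·h[0] + 1/8·h[1] + 1/8·h[2] + 1/8·h[3] + 1/4·h[5]
Solving the 5×5 linear system over states ≠ 4 gives exactly h = [512/89, 448/89, 504/89, 512/89, 0, 448/89] (h[4] = 0 is the target).

h = [5.7528, 5.0337, 5.6629, 5.7528, 0.0000, 5.0337]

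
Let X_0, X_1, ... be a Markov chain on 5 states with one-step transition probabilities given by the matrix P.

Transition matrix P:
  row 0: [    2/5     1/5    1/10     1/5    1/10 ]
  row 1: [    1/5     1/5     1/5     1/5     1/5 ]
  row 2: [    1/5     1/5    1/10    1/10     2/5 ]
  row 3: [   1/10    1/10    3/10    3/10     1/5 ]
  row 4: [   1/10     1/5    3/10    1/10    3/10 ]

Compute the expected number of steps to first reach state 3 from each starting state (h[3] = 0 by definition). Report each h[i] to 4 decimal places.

First-step conditioning: h[3] = 0; for i ≠ 3, h[i] = 1 + Σ_k P[i][k]·h[k].
  h[0] = 1 + 2/5·h[0] + 1/5·h[1] + 1/10·h[2] + 1/10·h[4]
  h[1] = 1 + 1/5·h[0] + 1/5·h[1] + 1/5·h[2] + 1/5·h[4]
  h[2] = 1 + 1/5·h[0] + 1/5·h[1] + 1/10·h[2] + 2/5·h[4]
  h[4] = 1 + 1/10·h[0] + 1/5·h[1] + 3/10·h[2] + 3/10·h[4]
Solving the 4×4 linear system over states ≠ 3 gives exactly h = [1850/301, 545/86, 2125/301, 0, 50/7] (h[3] = 0 is the target).

h = [6.1462, 6.3372, 7.0598, 0.0000, 7.1429]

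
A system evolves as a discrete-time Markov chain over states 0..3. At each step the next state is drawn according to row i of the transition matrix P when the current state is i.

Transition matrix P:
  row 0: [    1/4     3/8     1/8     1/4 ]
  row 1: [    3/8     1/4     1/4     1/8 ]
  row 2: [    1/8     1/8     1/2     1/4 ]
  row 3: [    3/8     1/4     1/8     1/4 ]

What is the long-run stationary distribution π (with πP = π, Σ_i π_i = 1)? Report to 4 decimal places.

π = [0.2776, 0.2534, 0.2507, 0.2183]

Balance equations π_j = Σ_i π_i·P[i][j]:
  π_0 = 1/4·π_0 + 3/8·π_1 + 1/8·π_2 + 3/8·π_3
  π_1 = 3/8·π_0 + 1/4·π_1 + 1/8·π_2 + 1/4·π_3
  π_2 = 1/8·π_0 + 1/4·π_1 + 1/2·π_2 + 1/8·π_3
  normalize: π_0 + π_1 + π_2 + π_3 = 1
Solving the linear system gives exactly π = [103/371, 94/371, 93/371, 81/371].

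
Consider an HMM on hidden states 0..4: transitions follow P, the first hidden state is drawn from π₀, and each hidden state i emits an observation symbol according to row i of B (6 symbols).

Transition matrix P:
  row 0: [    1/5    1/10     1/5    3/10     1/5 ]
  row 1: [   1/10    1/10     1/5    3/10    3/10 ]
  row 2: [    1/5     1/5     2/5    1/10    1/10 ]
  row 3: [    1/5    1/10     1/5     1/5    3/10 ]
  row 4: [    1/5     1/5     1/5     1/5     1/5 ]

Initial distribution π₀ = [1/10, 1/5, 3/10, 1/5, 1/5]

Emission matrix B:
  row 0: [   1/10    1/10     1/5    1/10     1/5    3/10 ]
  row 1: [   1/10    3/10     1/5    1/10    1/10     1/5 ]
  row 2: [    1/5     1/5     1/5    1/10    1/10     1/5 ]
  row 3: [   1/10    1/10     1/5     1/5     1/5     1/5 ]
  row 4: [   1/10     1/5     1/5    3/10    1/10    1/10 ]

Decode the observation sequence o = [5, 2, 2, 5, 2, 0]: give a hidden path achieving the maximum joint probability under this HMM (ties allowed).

t=0: δ = [3.000e-02, 4.000e-02, 6.000e-02, 4.000e-02, 2.000e-02]  (obs o_0=5)
t=1: δ = [2.400e-03, 2.400e-03, 4.800e-03, 2.400e-03, 2.400e-03]  ψ = [2, 2, 2, 1, 1]  (obs o_1=2)
t=2: δ = [1.920e-04, 1.920e-04, 3.840e-04, 1.440e-04, 1.440e-04]  ψ = [2, 2, 2, 0, 1]  (obs o_2=2)
t=3: δ = [2.304e-05, 1.536e-05, 3.072e-05, 1.152e-05, 5.760e-06]  ψ = [2, 2, 2, 0, 1]  (obs o_3=5)
t=4: δ = [1.229e-06, 1.229e-06, 2.458e-06, 1.382e-06, 9.216e-07]  ψ = [2, 2, 2, 0, 0]  (obs o_4=2)
t=5: δ = [4.915e-08, 4.915e-08, 1.966e-07, 3.686e-08, 4.147e-08]  ψ = [2, 2, 2, 0, 3]  (obs o_5=0)
backtrack: best end state = 2; path = [2, 2, 2, 2, 2, 2]

path = [2, 2, 2, 2, 2, 2]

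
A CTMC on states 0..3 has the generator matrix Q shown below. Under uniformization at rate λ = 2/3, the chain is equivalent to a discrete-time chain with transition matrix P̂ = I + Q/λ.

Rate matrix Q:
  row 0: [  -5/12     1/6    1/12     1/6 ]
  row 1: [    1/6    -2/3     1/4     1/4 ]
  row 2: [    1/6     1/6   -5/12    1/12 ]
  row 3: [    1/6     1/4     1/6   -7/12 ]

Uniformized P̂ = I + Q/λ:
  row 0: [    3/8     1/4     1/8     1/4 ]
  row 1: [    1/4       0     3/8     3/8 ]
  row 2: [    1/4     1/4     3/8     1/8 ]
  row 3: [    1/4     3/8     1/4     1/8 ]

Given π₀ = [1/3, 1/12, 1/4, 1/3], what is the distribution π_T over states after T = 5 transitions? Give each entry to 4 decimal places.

π = [0.2857, 0.2223, 0.2764, 0.2156]

t=0: π = [0.3333, 0.0833, 0.2500, 0.3333]
t=1: π = [0.2917, 0.2708, 0.2500, 0.1875]
t=2: π = [0.2865, 0.2057, 0.2786, 0.2292]
t=3: π = [0.2858, 0.2272, 0.2747, 0.2122]
t=4: π = [0.2857, 0.2197, 0.2770, 0.2175]
t=5: π = [0.2857, 0.2223, 0.2764, 0.2156]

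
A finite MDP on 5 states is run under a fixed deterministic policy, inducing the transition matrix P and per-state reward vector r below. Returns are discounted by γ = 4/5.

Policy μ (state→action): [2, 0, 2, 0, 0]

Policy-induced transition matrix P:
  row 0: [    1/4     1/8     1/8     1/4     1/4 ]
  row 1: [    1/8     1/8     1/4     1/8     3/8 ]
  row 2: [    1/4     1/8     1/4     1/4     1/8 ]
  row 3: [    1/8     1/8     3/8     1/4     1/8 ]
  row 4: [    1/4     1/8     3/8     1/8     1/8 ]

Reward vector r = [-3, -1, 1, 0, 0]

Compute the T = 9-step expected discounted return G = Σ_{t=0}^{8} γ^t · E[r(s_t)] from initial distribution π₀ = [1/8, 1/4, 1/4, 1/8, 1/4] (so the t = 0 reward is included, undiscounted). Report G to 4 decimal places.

t=0: π = [0.1250, 0.2500, 0.2500, 0.1250, 0.2500], E[r] = -0.3750, γ^t·E[r] = -0.375000, running G = -0.375000
t=1: π = [0.2031, 0.1250, 0.2813, 0.1875, 0.2031], E[r] = -0.4531, γ^t·E[r] = -0.362500, running G = -0.737500
t=2: π = [0.2109, 0.1250, 0.2734, 0.2090, 0.1816], E[r] = -0.4844, γ^t·E[r] = -0.310000, running G = -1.047500
t=3: π = [0.2083, 0.1250, 0.2725, 0.2117, 0.1826], E[r] = -0.4773, γ^t·E[r] = -0.244375, running G = -1.291875
t=4: π = [0.2079, 0.1250, 0.2733, 0.2115, 0.1823], E[r] = -0.4755, γ^t·E[r] = -0.194763, running G = -1.486638
t=5: π = [0.2079, 0.1250, 0.2732, 0.2116, 0.1822], E[r] = -0.4756, γ^t·E[r] = -0.155830, running G = -1.642468
t=6: π = [0.2079, 0.1250, 0.2732, 0.2116, 0.1822], E[r] = -0.4755, γ^t·E[r] = -0.124660, running G = -1.767128
t=7: π = [0.2079, 0.1250, 0.2732, 0.2116, 0.1822], E[r] = -0.4755, γ^t·E[r] = -0.099728, running G = -1.866855
t=8: π = [0.2079, 0.1250, 0.2732, 0.2116, 0.1822], E[r] = -0.4755, γ^t·E[r] = -0.079782, running G = -1.946638

G = -1.9466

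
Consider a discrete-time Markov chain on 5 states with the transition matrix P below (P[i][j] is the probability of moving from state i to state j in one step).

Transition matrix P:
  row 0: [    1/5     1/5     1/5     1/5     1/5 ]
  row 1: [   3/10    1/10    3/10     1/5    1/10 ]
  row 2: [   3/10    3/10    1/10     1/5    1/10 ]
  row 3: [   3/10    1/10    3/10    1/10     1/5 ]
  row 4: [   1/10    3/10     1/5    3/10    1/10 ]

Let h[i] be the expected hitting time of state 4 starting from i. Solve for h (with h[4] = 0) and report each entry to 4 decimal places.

h = [6.2500, 6.8750, 6.8750, 6.2500, 0.0000]

First-step conditioning: h[4] = 0; for i ≠ 4, h[i] = 1 + Σ_k P[i][k]·h[k].
  h[0] = 1 + 1/5·h[0] + 1/5·h[1] + 1/5·h[2] + 1/5·h[3]
  h[1] = 1 + 3/10·h[0] + 1/10·h[1] + 3/10·h[2] + 1/5·h[3]
  h[2] = 1 + 3/10·h[0] + 3/10·h[1] + 1/10·h[2] + 1/5·h[3]
  h[3] = 1 + 3/10·h[0] + 1/10·h[1] + 3/10·h[2] + 1/10·h[3]
Solving the 4×4 linear system over states ≠ 4 gives exactly h = [25/4, 55/8, 55/8, 25/4, 0] (h[4] = 0 is the target).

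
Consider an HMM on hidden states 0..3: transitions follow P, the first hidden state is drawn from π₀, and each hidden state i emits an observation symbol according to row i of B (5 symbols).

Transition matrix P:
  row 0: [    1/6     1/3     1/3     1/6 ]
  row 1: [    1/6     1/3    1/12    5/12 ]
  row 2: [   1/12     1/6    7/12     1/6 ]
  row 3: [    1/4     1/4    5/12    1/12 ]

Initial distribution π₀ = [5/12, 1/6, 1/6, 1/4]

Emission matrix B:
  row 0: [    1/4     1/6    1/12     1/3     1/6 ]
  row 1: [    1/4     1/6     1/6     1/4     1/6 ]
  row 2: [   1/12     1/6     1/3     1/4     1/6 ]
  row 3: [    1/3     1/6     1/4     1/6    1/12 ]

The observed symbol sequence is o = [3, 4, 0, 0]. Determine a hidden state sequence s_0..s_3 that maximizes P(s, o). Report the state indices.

path = [0, 1, 1, 3]

t=0: δ = [1.389e-01, 4.167e-02, 4.167e-02, 4.167e-02]  (obs o_0=3)
t=1: δ = [3.858e-03, 7.716e-03, 7.716e-03, 1.929e-03]  ψ = [0, 0, 0, 0]  (obs o_1=4)
t=2: δ = [3.215e-04, 6.430e-04, 3.751e-04, 1.072e-03]  ψ = [1, 1, 2, 1]  (obs o_2=0)
t=3: δ = [6.698e-05, 6.698e-05, 3.721e-05, 8.931e-05]  ψ = [3, 3, 3, 1]  (obs o_3=0)
backtrack: best end state = 3; path = [0, 1, 1, 3]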